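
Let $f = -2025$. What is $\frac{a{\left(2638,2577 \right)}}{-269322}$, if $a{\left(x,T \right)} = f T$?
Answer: $\frac{1739475}{89774} \approx 19.376$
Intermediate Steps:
$a{\left(x,T \right)} = - 2025 T$
$\frac{a{\left(2638,2577 \right)}}{-269322} = \frac{\left(-2025\right) 2577}{-269322} = \left(-5218425\right) \left(- \frac{1}{269322}\right) = \frac{1739475}{89774}$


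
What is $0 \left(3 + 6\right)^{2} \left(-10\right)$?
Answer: $0$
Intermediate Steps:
$0 \left(3 + 6\right)^{2} \left(-10\right) = 0 \cdot 9^{2} \left(-10\right) = 0 \cdot 81 \left(-10\right) = 0 \left(-10\right) = 0$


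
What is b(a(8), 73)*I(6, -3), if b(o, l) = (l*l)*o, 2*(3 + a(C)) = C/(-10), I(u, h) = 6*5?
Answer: -543558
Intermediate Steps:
I(u, h) = 30
a(C) = -3 - C/20 (a(C) = -3 + (C/(-10))/2 = -3 + (C*(-⅒))/2 = -3 + (-C/10)/2 = -3 - C/20)
b(o, l) = o*l² (b(o, l) = l²*o = o*l²)
b(a(8), 73)*I(6, -3) = ((-3 - 1/20*8)*73²)*30 = ((-3 - ⅖)*5329)*30 = -17/5*5329*30 = -90593/5*30 = -543558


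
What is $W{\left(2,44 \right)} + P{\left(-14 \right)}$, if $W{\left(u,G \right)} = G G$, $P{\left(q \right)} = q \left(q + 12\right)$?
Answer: $1964$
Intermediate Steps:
$P{\left(q \right)} = q \left(12 + q\right)$
$W{\left(u,G \right)} = G^{2}$
$W{\left(2,44 \right)} + P{\left(-14 \right)} = 44^{2} - 14 \left(12 - 14\right) = 1936 - -28 = 1936 + 28 = 1964$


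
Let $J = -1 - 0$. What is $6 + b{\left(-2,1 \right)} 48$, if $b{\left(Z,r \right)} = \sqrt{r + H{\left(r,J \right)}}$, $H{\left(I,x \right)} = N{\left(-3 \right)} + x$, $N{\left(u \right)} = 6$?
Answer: $6 + 48 \sqrt{6} \approx 123.58$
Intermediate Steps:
$J = -1$ ($J = -1 + 0 = -1$)
$H{\left(I,x \right)} = 6 + x$
$b{\left(Z,r \right)} = \sqrt{5 + r}$ ($b{\left(Z,r \right)} = \sqrt{r + \left(6 - 1\right)} = \sqrt{r + 5} = \sqrt{5 + r}$)
$6 + b{\left(-2,1 \right)} 48 = 6 + \sqrt{5 + 1} \cdot 48 = 6 + \sqrt{6} \cdot 48 = 6 + 48 \sqrt{6}$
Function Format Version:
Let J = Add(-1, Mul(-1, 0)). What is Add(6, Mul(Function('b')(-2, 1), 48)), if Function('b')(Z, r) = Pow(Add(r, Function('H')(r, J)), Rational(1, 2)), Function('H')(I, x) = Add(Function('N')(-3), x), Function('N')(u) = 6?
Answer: Add(6, Mul(48, Pow(6, Rational(1, 2)))) ≈ 123.58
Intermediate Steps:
J = -1 (J = Add(-1, 0) = -1)
Function('H')(I, x) = Add(6, x)
Function('b')(Z, r) = Pow(Add(5, r), Rational(1, 2)) (Function('b')(Z, r) = Pow(Add(r, Add(6, -1)), Rational(1, 2)) = Pow(Add(r, 5), Rational(1, 2)) = Pow(Add(5, r), Rational(1, 2)))
Add(6, Mul(Function('b')(-2, 1), 48)) = Add(6, Mul(Pow(Add(5, 1), Rational(1, 2)), 48)) = Add(6, Mul(Pow(6, Rational(1, 2)), 48)) = Add(6, Mul(48, Pow(6, Rational(1, 2))))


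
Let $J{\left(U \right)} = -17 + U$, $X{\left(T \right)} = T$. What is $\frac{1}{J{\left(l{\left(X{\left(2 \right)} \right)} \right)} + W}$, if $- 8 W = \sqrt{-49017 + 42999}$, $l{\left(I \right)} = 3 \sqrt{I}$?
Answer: $\frac{8}{-136 + 24 \sqrt{2} - i \sqrt{6018}} \approx -0.049682 + 0.037764 i$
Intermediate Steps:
$W = - \frac{i \sqrt{6018}}{8}$ ($W = - \frac{\sqrt{-49017 + 42999}}{8} = - \frac{\sqrt{-6018}}{8} = - \frac{i \sqrt{6018}}{8} \approx - 9.697 i$)
$\frac{1}{J{\left(l{\left(X{\left(2 \right)} \right)} \right)} + W} = \frac{1}{\left(-17 + 3 \sqrt{2}\right) - \frac{i \sqrt{6018}}{8}} = \frac{1}{-17 + 3 \sqrt{2} - \frac{i \sqrt{6018}}{8}}$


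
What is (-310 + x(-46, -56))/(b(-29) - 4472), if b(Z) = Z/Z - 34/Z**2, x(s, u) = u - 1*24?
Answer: 65598/752029 ≈ 0.087228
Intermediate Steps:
x(s, u) = -24 + u (x(s, u) = u - 24 = -24 + u)
b(Z) = 1 - 34/Z**2
(-310 + x(-46, -56))/(b(-29) - 4472) = (-310 + (-24 - 56))/((1 - 34/(-29)**2) - 4472) = (-310 - 80)/((1 - 34*1/841) - 4472) = -390/((1 - 34/841) - 4472) = -390/(807/841 - 4472) = -390/(-3760145/841) = -390*(-841/3760145) = 65598/752029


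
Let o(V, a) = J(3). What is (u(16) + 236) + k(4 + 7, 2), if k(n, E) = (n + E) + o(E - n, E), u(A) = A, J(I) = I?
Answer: 268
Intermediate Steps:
o(V, a) = 3
k(n, E) = 3 + E + n (k(n, E) = (n + E) + 3 = (E + n) + 3 = 3 + E + n)
(u(16) + 236) + k(4 + 7, 2) = (16 + 236) + (3 + 2 + (4 + 7)) = 252 + (3 + 2 + 11) = 252 + 16 = 268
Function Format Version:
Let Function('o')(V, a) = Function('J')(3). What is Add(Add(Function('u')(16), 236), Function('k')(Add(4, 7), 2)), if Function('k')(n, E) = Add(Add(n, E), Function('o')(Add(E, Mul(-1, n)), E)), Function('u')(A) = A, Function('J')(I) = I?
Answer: 268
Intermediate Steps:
Function('o')(V, a) = 3
Function('k')(n, E) = Add(3, E, n) (Function('k')(n, E) = Add(Add(n, E), 3) = Add(Add(E, n), 3) = Add(3, E, n))
Add(Add(Function('u')(16), 236), Function('k')(Add(4, 7), 2)) = Add(Add(16, 236), Add(3, 2, Add(4, 7))) = Add(252, Add(3, 2, 11)) = Add(252, 16) = 268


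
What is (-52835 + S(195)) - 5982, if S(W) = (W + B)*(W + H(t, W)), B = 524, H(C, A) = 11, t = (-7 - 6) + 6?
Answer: 89297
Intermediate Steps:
t = -7 (t = -13 + 6 = -7)
S(W) = (11 + W)*(524 + W) (S(W) = (W + 524)*(W + 11) = (524 + W)*(11 + W) = (11 + W)*(524 + W))
(-52835 + S(195)) - 5982 = (-52835 + (5764 + 195**2 + 535*195)) - 5982 = (-52835 + (5764 + 38025 + 104325)) - 5982 = (-52835 + 148114) - 5982 = 95279 - 5982 = 89297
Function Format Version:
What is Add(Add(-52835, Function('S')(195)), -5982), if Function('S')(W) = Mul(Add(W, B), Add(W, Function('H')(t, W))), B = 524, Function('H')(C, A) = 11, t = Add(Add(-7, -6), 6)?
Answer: 89297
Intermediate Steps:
t = -7 (t = Add(-13, 6) = -7)
Function('S')(W) = Mul(Add(11, W), Add(524, W)) (Function('S')(W) = Mul(Add(W, 524), Add(W, 11)) = Mul(Add(524, W), Add(11, W)) = Mul(Add(11, W), Add(524, W)))
Add(Add(-52835, Function('S')(195)), -5982) = Add(Add(-52835, Add(5764, Pow(195, 2), Mul(535, 195))), -5982) = Add(Add(-52835, Add(5764, 38025, 104325)), -5982) = Add(Add(-52835, 148114), -5982) = Add(95279, -5982) = 89297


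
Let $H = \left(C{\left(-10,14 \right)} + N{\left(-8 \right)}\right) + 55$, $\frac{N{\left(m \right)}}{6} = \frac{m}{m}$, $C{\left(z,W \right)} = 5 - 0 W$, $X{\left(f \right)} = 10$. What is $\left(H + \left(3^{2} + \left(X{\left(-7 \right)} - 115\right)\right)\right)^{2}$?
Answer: $900$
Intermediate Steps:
$C{\left(z,W \right)} = 5$ ($C{\left(z,W \right)} = 5 - 0 = 5 + 0 = 5$)
$N{\left(m \right)} = 6$ ($N{\left(m \right)} = 6 \frac{m}{m} = 6 \cdot 1 = 6$)
$H = 66$ ($H = \left(5 + 6\right) + 55 = 11 + 55 = 66$)
$\left(H + \left(3^{2} + \left(X{\left(-7 \right)} - 115\right)\right)\right)^{2} = \left(66 + \left(3^{2} + \left(10 - 115\right)\right)\right)^{2} = \left(66 + \left(9 - 105\right)\right)^{2} = \left(66 - 96\right)^{2} = \left(-30\right)^{2} = 900$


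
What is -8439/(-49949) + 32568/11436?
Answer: 143603953/47601397 ≈ 3.0168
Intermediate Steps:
-8439/(-49949) + 32568/11436 = -8439*(-1/49949) + 32568*(1/11436) = 8439/49949 + 2714/953 = 143603953/47601397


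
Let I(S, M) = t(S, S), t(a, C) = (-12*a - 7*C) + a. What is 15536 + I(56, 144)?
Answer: 14528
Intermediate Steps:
t(a, C) = -11*a - 7*C
I(S, M) = -18*S (I(S, M) = -11*S - 7*S = -18*S)
15536 + I(56, 144) = 15536 - 18*56 = 15536 - 1008 = 14528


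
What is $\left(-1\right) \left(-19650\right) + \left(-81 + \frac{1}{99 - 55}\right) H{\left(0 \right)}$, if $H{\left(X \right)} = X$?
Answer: $19650$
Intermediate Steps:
$\left(-1\right) \left(-19650\right) + \left(-81 + \frac{1}{99 - 55}\right) H{\left(0 \right)} = \left(-1\right) \left(-19650\right) + \left(-81 + \frac{1}{99 - 55}\right) 0 = 19650 + \left(-81 + \frac{1}{44}\right) 0 = 19650 - 0 = 19650 + 0 = 19650$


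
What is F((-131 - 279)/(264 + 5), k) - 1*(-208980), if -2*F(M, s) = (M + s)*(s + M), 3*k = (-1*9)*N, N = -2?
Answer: 15121276972/72361 ≈ 2.0897e+5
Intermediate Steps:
k = 6 (k = (-1*9*(-2))/3 = (-9*(-2))/3 = (1/3)*18 = 6)
F(M, s) = -(M + s)**2/2 (F(M, s) = -(M + s)*(s + M)/2 = -(M + s)*(M + s)/2 = -(M + s)**2/2)
F((-131 - 279)/(264 + 5), k) - 1*(-208980) = -((-131 - 279)/(264 + 5) + 6)**2/2 - 1*(-208980) = -(-410/269 + 6)**2/2 + 208980 = -(1204/269)**2/2 + 208980 = -1/2*1449616/72361 + 208980 = -724808/72361 + 208980 = 15121276972/72361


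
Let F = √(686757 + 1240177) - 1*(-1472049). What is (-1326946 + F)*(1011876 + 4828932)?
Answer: 847518763224 + 5840808*√1926934 ≈ 8.5563e+11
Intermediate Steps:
F = 1472049 + √1926934 (F = √1926934 + 1472049 = 1472049 + √1926934 ≈ 1.4734e+6)
(-1326946 + F)*(1011876 + 4828932) = (-1326946 + (1472049 + √1926934))*(1011876 + 4828932) = (145103 + √1926934)*5840808 = 847518763224 + 5840808*√1926934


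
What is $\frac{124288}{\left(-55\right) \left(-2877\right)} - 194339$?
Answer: $- \frac{30751107377}{158235} \approx -1.9434 \cdot 10^{5}$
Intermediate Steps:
$\frac{124288}{\left(-55\right) \left(-2877\right)} - 194339 = \frac{124288}{158235} - 194339 = - \frac{30751107377}{158235}$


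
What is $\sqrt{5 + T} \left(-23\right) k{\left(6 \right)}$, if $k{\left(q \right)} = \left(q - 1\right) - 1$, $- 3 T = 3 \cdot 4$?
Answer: $-92$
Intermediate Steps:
$T = -4$ ($T = - \frac{3 \cdot 4}{3} = \left(- \frac{1}{3}\right) 12 = -4$)
$k{\left(q \right)} = -2 + q$ ($k{\left(q \right)} = \left(-1 + q\right) - 1 = -2 + q$)
$\sqrt{5 + T} \left(-23\right) k{\left(6 \right)} = \sqrt{5 - 4} \left(-23\right) \left(-2 + 6\right) = \sqrt{1} \left(-23\right) 4 = 1 \left(-23\right) 4 = \left(-23\right) 4 = -92$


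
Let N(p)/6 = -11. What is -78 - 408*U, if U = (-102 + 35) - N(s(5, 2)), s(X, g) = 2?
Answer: 330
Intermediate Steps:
N(p) = -66 (N(p) = 6*(-11) = -66)
U = -1 (U = (-102 + 35) - 1*(-66) = -67 + 66 = -1)
-78 - 408*U = -78 - 408*(-1) = -78 + 408 = 330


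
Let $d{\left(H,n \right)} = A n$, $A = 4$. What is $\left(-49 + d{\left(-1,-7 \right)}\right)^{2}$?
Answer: $5929$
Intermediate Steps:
$d{\left(H,n \right)} = 4 n$
$\left(-49 + d{\left(-1,-7 \right)}\right)^{2} = \left(-49 + 4 \left(-7\right)\right)^{2} = \left(-49 - 28\right)^{2} = \left(-77\right)^{2} = 5929$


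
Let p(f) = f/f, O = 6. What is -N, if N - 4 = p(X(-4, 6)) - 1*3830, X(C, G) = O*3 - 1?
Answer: 3825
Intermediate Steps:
X(C, G) = 17 (X(C, G) = 6*3 - 1 = 18 - 1 = 17)
p(f) = 1
N = -3825 (N = 4 + (1 - 1*3830) = 4 + (1 - 3830) = 4 - 3829 = -3825)
-N = -1*(-3825) = 3825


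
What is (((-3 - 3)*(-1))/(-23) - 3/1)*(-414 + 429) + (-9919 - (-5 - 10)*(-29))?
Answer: -239267/23 ≈ -10403.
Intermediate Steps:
(((-3 - 3)*(-1))/(-23) - 3/1)*(-414 + 429) + (-9919 - (-5 - 10)*(-29)) = (-6*(-1)*(-1/23) - 3*1)*15 + (-9919 - (-15)*(-29)) = (6*(-1/23) - 3)*15 + (-9919 - 1*435) = (-6/23 - 3)*15 + (-9919 - 435) = -75/23*15 - 10354 = -1125/23 - 10354 = -239267/23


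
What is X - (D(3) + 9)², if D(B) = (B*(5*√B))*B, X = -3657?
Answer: -9813 - 810*√3 ≈ -11216.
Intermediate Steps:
D(B) = 5*B^(5/2) (D(B) = (5*B^(3/2))*B = 5*B^(5/2))
X - (D(3) + 9)² = -3657 - (5*3^(5/2) + 9)² = -3657 - (5*(9*√3) + 9)² = -3657 - (45*√3 + 9)² = -3657 - (9 + 45*√3)²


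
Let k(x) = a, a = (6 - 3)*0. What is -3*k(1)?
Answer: 0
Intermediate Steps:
a = 0 (a = 3*0 = 0)
k(x) = 0
-3*k(1) = -3*0 = 0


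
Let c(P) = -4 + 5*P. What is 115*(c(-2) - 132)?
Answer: -16790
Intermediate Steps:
115*(c(-2) - 132) = 115*((-4 + 5*(-2)) - 132) = 115*((-4 - 10) - 132) = 115*(-14 - 132) = 115*(-146) = -16790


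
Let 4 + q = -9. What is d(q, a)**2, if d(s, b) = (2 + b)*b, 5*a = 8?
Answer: 20736/625 ≈ 33.178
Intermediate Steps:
q = -13 (q = -4 - 9 = -13)
a = 8/5 (a = (1/5)*8 = 8/5 ≈ 1.6000)
d(s, b) = b*(2 + b)
d(q, a)**2 = (8*(2 + 8/5)/5)**2 = ((8/5)*(18/5))**2 = (144/25)**2 = 20736/625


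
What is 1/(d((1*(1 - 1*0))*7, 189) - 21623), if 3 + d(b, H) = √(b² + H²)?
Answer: -10813/233824053 - 7*√730/467648106 ≈ -4.6649e-5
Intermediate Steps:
d(b, H) = -3 + √(H² + b²) (d(b, H) = -3 + √(b² + H²) = -3 + √(H² + b²))
1/(d((1*(1 - 1*0))*7, 189) - 21623) = 1/((-3 + √(189² + ((1*(1 - 1*0))*7)²)) - 21623) = 1/((-3 + √(35721 + ((1*(1 + 0))*7)²)) - 21623) = 1/((-3 + √(35721 + ((1*1)*7)²)) - 21623) = 1/((-3 + √(35721 + (1*7)²)) - 21623) = 1/((-3 + √(35721 + 7²)) - 21623) = 1/((-3 + √(35721 + 49)) - 21623) = 1/((-3 + √35770) - 21623) = 1/((-3 + 7*√730) - 21623) = 1/(-21626 + 7*√730)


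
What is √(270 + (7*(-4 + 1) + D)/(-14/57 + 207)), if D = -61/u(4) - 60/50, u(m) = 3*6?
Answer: √1349355295506/70710 ≈ 16.428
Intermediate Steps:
u(m) = 18
D = -413/90 (D = -61/18 - 60/50 = -61*1/18 - 60*1/50 = -61/18 - 6/5 = -413/90 ≈ -4.5889)
√(270 + (7*(-4 + 1) + D)/(-14/57 + 207)) = √(270 + (7*(-4 + 1) - 413/90)/(-14/57 + 207)) = √(270 + (7*(-3) - 413/90)/(-14*1/57 + 207)) = √(270 + (-21 - 413/90)/(-14/57 + 207)) = √(270 - 2303/(90*11785/57)) = √(270 - 2303/90*57/11785) = √(270 - 43757/353550) = √(95414743/353550) = √1349355295506/70710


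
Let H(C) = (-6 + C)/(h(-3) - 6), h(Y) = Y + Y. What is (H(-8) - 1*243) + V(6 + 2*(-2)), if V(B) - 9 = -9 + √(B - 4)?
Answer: -1451/6 + I*√2 ≈ -241.83 + 1.4142*I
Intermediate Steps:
h(Y) = 2*Y
H(C) = ½ - C/12 (H(C) = (-6 + C)/(2*(-3) - 6) = (-6 + C)/(-6 - 6) = (-6 + C)/(-12) = (-6 + C)*(-1/12) = ½ - C/12)
V(B) = √(-4 + B) (V(B) = 9 + (-9 + √(B - 4)) = 9 + (-9 + √(-4 + B)) = √(-4 + B))
(H(-8) - 1*243) + V(6 + 2*(-2)) = ((½ - 1/12*(-8)) - 1*243) + √(-4 + (6 + 2*(-2))) = ((½ + ⅔) - 243) + √(-4 + (6 - 4)) = (7/6 - 243) + √(-4 + 2) = -1451/6 + √(-2) = -1451/6 + I*√2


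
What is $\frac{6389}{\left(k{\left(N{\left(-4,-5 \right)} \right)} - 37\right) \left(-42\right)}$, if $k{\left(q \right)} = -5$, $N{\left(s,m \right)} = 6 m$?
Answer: $\frac{6389}{1764} \approx 3.6219$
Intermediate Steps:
$\frac{6389}{\left(k{\left(N{\left(-4,-5 \right)} \right)} - 37\right) \left(-42\right)} = \frac{6389}{\left(-5 - 37\right) \left(-42\right)} = \frac{6389}{\left(-42\right) \left(-42\right)} = \frac{6389}{1764}$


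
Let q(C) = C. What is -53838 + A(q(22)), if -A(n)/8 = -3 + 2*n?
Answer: -54166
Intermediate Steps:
A(n) = 24 - 16*n (A(n) = -8*(-3 + 2*n) = 24 - 16*n)
-53838 + A(q(22)) = -53838 + (24 - 16*22) = -53838 + (24 - 352) = -53838 - 328 = -54166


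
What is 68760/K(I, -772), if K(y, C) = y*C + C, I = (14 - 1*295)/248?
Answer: 1421040/2123 ≈ 669.35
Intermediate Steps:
I = -281/248 (I = (14 - 295)*(1/248) = -281*1/248 = -281/248 ≈ -1.1331)
K(y, C) = C + C*y (K(y, C) = C*y + C = C + C*y)
68760/K(I, -772) = 68760/((-772*(1 - 281/248))) = 68760/((-772*(-33/248))) = 68760/(6369/62) = 68760*(62/6369) = 1421040/2123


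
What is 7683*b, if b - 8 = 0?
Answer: 61464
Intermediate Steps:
b = 8 (b = 8 + 0 = 8)
7683*b = 7683*8 = 61464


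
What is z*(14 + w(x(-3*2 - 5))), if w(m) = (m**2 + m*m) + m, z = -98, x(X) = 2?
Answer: -2352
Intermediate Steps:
w(m) = m + 2*m**2 (w(m) = (m**2 + m**2) + m = 2*m**2 + m = m + 2*m**2)
z*(14 + w(x(-3*2 - 5))) = -98*(14 + 2*(1 + 2*2)) = -98*(14 + 2*(1 + 4)) = -98*(14 + 2*5) = -98*(14 + 10) = -98*24 = -2352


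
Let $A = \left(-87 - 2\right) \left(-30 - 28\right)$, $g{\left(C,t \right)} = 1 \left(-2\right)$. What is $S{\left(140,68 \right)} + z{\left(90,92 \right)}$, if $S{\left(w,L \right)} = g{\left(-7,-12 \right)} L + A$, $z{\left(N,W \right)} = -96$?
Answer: $4930$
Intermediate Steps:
$g{\left(C,t \right)} = -2$
$A = 5162$ ($A = \left(-89\right) \left(-58\right) = 5162$)
$S{\left(w,L \right)} = 5162 - 2 L$ ($S{\left(w,L \right)} = - 2 L + 5162 = 5162 - 2 L$)
$S{\left(140,68 \right)} + z{\left(90,92 \right)} = \left(5162 - 136\right) - 96 = 5026 - 96 = 4930$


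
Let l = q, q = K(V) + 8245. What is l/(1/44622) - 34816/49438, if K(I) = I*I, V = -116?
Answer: 23936446424410/24719 ≈ 9.6834e+8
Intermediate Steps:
K(I) = I²
q = 21701 (q = (-116)² + 8245 = 13456 + 8245 = 21701)
l = 21701
l/(1/44622) - 34816/49438 = 21701/(1/44622) - 34816/49438 = 21701/(1/44622) - 34816*1/49438 = 21701*44622 - 17408/24719 = 968342022 - 17408/24719 = 23936446424410/24719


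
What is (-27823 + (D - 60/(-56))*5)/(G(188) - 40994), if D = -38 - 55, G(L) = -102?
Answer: 395957/575344 ≈ 0.68821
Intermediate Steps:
D = -93
(-27823 + (D - 60/(-56))*5)/(G(188) - 40994) = (-27823 + (-93 - 60/(-56))*5)/(-102 - 40994) = (-27823 + (-93 - 60*(-1/56))*5)/(-41096) = (-27823 + (-93 + 15/14)*5)*(-1/41096) = (-27823 - 1287/14*5)*(-1/41096) = (-27823 - 6435/14)*(-1/41096) = -395957/14*(-1/41096) = 395957/575344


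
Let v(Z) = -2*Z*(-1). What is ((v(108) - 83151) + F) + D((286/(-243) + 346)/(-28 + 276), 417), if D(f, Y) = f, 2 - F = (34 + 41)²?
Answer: -667096940/7533 ≈ -88557.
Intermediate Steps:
v(Z) = 2*Z
F = -5623 (F = 2 - (34 + 41)² = 2 - 1*75² = 2 - 1*5625 = 2 - 5625 = -5623)
((v(108) - 83151) + F) + D((286/(-243) + 346)/(-28 + 276), 417) = ((2*108 - 83151) - 5623) + (286/(-243) + 346)/(-28 + 276) = ((216 - 83151) - 5623) + (286*(-1/243) + 346)/248 = (-82935 - 5623) + (-286/243 + 346)*(1/248) = -88558 + (83792/243)*(1/248) = -88558 + 10474/7533 = -667096940/7533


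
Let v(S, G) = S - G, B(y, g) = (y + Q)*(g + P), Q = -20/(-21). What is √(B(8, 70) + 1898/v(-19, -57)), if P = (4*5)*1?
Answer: √15135799/133 ≈ 29.252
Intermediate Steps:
P = 20 (P = 20*1 = 20)
Q = 20/21 (Q = -20*(-1/21) = 20/21 ≈ 0.95238)
B(y, g) = (20 + g)*(20/21 + y) (B(y, g) = (y + 20/21)*(g + 20) = (20/21 + y)*(20 + g) = (20 + g)*(20/21 + y))
√(B(8, 70) + 1898/v(-19, -57)) = √((400/21 + 20*8 + (20/21)*70 + 70*8) + 1898/(-19 - 1*(-57))) = √((400/21 + 160 + 200/3 + 560) + 1898/(-19 + 57)) = √(5640/7 + 1898/38) = √(5640/7 + 1898*(1/38)) = √(5640/7 + 949/19) = √(113803/133) = √15135799/133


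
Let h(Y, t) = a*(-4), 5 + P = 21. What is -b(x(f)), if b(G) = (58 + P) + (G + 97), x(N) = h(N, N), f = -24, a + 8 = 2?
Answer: -195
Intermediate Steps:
a = -6 (a = -8 + 2 = -6)
P = 16 (P = -5 + 21 = 16)
h(Y, t) = 24 (h(Y, t) = -6*(-4) = 24)
x(N) = 24
b(G) = 171 + G (b(G) = (58 + 16) + (G + 97) = 74 + (97 + G) = 171 + G)
-b(x(f)) = -(171 + 24) = -1*195 = -195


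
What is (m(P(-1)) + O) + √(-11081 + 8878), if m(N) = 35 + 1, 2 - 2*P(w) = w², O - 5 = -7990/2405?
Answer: 18123/481 + I*√2203 ≈ 37.678 + 46.936*I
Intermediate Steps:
O = 807/481 (O = 5 - 7990/2405 = 5 - 7990*1/2405 = 5 - 1598/481 = 807/481 ≈ 1.6778)
P(w) = 1 - w²/2
m(N) = 36
(m(P(-1)) + O) + √(-11081 + 8878) = (36 + 807/481) + √(-11081 + 8878) = 18123/481 + √(-2203) = 18123/481 + I*√2203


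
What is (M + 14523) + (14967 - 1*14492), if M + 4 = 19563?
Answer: 34557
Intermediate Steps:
M = 19559 (M = -4 + 19563 = 19559)
(M + 14523) + (14967 - 1*14492) = (19559 + 14523) + (14967 - 1*14492) = 34082 + (14967 - 14492) = 34082 + 475 = 34557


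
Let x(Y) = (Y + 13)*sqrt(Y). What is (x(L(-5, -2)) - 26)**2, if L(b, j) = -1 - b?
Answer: 64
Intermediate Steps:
x(Y) = sqrt(Y)*(13 + Y) (x(Y) = (13 + Y)*sqrt(Y) = sqrt(Y)*(13 + Y))
(x(L(-5, -2)) - 26)**2 = (sqrt(-1 - 1*(-5))*(13 + (-1 - 1*(-5))) - 26)**2 = (sqrt(-1 + 5)*(13 + (-1 + 5)) - 26)**2 = (sqrt(4)*(13 + 4) - 26)**2 = (2*17 - 26)**2 = (34 - 26)**2 = 8**2 = 64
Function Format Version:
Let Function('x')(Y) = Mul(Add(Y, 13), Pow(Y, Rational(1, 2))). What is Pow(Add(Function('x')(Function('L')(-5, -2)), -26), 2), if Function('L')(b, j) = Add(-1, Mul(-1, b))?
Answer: 64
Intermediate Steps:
Function('x')(Y) = Mul(Pow(Y, Rational(1, 2)), Add(13, Y)) (Function('x')(Y) = Mul(Add(13, Y), Pow(Y, Rational(1, 2))) = Mul(Pow(Y, Rational(1, 2)), Add(13, Y)))
Pow(Add(Function('x')(Function('L')(-5, -2)), -26), 2) = Pow(Add(Mul(Pow(Add(-1, Mul(-1, -5)), Rational(1, 2)), Add(13, Add(-1, Mul(-1, -5)))), -26), 2) = Pow(Add(Mul(Pow(Add(-1, 5), Rational(1, 2)), Add(13, Add(-1, 5))), -26), 2) = Pow(Add(Mul(Pow(4, Rational(1, 2)), Add(13, 4)), -26), 2) = Pow(Add(Mul(2, 17), -26), 2) = Pow(Add(34, -26), 2) = Pow(8, 2) = 64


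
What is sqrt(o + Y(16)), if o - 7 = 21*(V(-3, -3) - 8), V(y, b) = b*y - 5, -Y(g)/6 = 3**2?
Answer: I*sqrt(131) ≈ 11.446*I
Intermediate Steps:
Y(g) = -54 (Y(g) = -6*3**2 = -6*9 = -54)
V(y, b) = -5 + b*y
o = -77 (o = 7 + 21*((-5 - 3*(-3)) - 8) = 7 + 21*((-5 + 9) - 8) = 7 + 21*(4 - 8) = 7 + 21*(-4) = 7 - 84 = -77)
sqrt(o + Y(16)) = sqrt(-77 - 54) = sqrt(-131) = I*sqrt(131)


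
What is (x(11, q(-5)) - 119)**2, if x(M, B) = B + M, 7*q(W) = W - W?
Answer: 11664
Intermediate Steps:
q(W) = 0 (q(W) = (W - W)/7 = (1/7)*0 = 0)
(x(11, q(-5)) - 119)**2 = ((0 + 11) - 119)**2 = (11 - 119)**2 = (-108)**2 = 11664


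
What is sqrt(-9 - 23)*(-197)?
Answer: -788*I*sqrt(2) ≈ -1114.4*I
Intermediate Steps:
sqrt(-9 - 23)*(-197) = sqrt(-32)*(-197) = (4*I*sqrt(2))*(-197) = -788*I*sqrt(2)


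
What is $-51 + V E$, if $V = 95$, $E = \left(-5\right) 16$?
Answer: $-7651$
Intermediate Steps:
$E = -80$
$-51 + V E = -51 + 95 \left(-80\right) = -51 - 7600 = -7651$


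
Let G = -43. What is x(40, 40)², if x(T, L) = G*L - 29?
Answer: 3059001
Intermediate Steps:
x(T, L) = -29 - 43*L (x(T, L) = -43*L - 29 = -29 - 43*L)
x(40, 40)² = (-29 - 43*40)² = (-29 - 1720)² = (-1749)² = 3059001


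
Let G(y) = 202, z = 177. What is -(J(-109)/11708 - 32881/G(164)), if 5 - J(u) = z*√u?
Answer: 192484869/1182508 + 177*I*√109/11708 ≈ 162.78 + 0.15784*I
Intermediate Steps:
J(u) = 5 - 177*√u
-(J(-109)/11708 - 32881/G(164)) = -((5 - 177*I*√109)/11708 - 32881/202) = -((5 - 177*I*√109)*(1/11708) - 32881*1/202) = -((5 - 177*I*√109)*(1/11708) - 32881/202) = -((5/11708 - 177*I*√109/11708) - 32881/202) = -(-192484869/1182508 - 177*I*√109/11708) = 192484869/1182508 + 177*I*√109/11708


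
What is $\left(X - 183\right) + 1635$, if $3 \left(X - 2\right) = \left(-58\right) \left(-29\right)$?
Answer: $\frac{6044}{3} \approx 2014.7$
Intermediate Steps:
$X = \frac{1688}{3}$ ($X = 2 + \frac{\left(-58\right) \left(-29\right)}{3} = 2 + \frac{1}{3} \cdot 1682 = 2 + \frac{1682}{3} = \frac{1688}{3} \approx 562.67$)
$\left(X - 183\right) + 1635 = \left(\frac{1688}{3} - 183\right) + 1635 = \frac{1139}{3} + 1635 = \frac{6044}{3}$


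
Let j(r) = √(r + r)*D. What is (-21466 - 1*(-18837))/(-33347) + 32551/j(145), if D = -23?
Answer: 2629/33347 - 32551*√290/6670 ≈ -83.028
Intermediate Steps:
j(r) = -23*√2*√r (j(r) = √(r + r)*(-23) = √(2*r)*(-23) = (√2*√r)*(-23) = -23*√2*√r)
(-21466 - 1*(-18837))/(-33347) + 32551/j(145) = (-21466 - 1*(-18837))/(-33347) + 32551/((-23*√2*√145)) = (-21466 + 18837)*(-1/33347) + 32551/((-23*√290)) = -2629*(-1/33347) + 32551*(-√290/6670) = 2629/33347 - 32551*√290/6670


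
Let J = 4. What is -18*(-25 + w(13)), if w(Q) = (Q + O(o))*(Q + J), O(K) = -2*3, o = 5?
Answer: -1692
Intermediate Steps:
O(K) = -6
w(Q) = (-6 + Q)*(4 + Q) (w(Q) = (Q - 6)*(Q + 4) = (-6 + Q)*(4 + Q))
-18*(-25 + w(13)) = -18*(-25 + (-24 + 13**2 - 2*13)) = -18*(-25 + (-24 + 169 - 26)) = -18*(-25 + 119) = -18*94 = -1692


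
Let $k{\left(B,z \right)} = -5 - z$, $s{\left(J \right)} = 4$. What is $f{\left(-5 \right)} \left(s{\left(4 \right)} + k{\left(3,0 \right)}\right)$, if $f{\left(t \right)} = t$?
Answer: $5$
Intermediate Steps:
$f{\left(-5 \right)} \left(s{\left(4 \right)} + k{\left(3,0 \right)}\right) = - 5 \left(4 - 5\right) = \left(-5\right) \left(-1\right) = 5$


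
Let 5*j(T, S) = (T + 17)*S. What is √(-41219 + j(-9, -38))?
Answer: I*√1031995/5 ≈ 203.17*I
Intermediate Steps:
j(T, S) = S*(17 + T)/5 (j(T, S) = ((T + 17)*S)/5 = ((17 + T)*S)/5 = (S*(17 + T))/5 = S*(17 + T)/5)
√(-41219 + j(-9, -38)) = √(-41219 + (⅕)*(-38)*(17 - 9)) = √(-41219 + (⅕)*(-38)*8) = √(-41219 - 304/5) = √(-206399/5) = I*√1031995/5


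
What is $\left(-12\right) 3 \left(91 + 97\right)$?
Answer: $-6768$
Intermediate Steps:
$\left(-12\right) 3 \left(91 + 97\right) = \left(-36\right) 188 = -6768$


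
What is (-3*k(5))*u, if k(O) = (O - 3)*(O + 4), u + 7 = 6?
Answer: 54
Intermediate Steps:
u = -1 (u = -7 + 6 = -1)
k(O) = (-3 + O)*(4 + O)
(-3*k(5))*u = -3*(-12 + 5 + 5²)*(-1) = -3*(-12 + 5 + 25)*(-1) = -3*18*(-1) = -54*(-1) = 54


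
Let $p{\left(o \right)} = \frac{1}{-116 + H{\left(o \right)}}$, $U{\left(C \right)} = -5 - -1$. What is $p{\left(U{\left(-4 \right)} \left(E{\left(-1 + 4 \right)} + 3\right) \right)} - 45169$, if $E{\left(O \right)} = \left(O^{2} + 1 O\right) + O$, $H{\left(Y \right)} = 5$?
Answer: $- \frac{5013760}{111} \approx -45169.0$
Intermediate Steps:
$E{\left(O \right)} = O^{2} + 2 O$ ($E{\left(O \right)} = \left(O^{2} + O\right) + O = \left(O + O^{2}\right) + O = O^{2} + 2 O$)
$U{\left(C \right)} = -4$ ($U{\left(C \right)} = -5 + 1 = -4$)
$p{\left(o \right)} = - \frac{1}{111}$ ($p{\left(o \right)} = \frac{1}{-116 + 5} = \frac{1}{-111} = - \frac{1}{111}$)
$p{\left(U{\left(-4 \right)} \left(E{\left(-1 + 4 \right)} + 3\right) \right)} - 45169 = - \frac{1}{111} - 45169 = - \frac{5013760}{111}$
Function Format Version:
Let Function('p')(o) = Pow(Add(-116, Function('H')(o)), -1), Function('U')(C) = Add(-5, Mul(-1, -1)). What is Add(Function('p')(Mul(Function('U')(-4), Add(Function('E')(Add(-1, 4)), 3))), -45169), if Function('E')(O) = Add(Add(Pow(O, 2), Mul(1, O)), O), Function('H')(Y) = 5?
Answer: Rational(-5013760, 111) ≈ -45169.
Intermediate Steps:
Function('E')(O) = Add(Pow(O, 2), Mul(2, O)) (Function('E')(O) = Add(Add(Pow(O, 2), O), O) = Add(Add(O, Pow(O, 2)), O) = Add(Pow(O, 2), Mul(2, O)))
Function('U')(C) = -4 (Function('U')(C) = Add(-5, 1) = -4)
Function('p')(o) = Rational(-1, 111) (Function('p')(o) = Pow(Add(-116, 5), -1) = Pow(-111, -1) = Rational(-1, 111))
Add(Function('p')(Mul(Function('U')(-4), Add(Function('E')(Add(-1, 4)), 3))), -45169) = Add(Rational(-1, 111), -45169) = Rational(-5013760, 111)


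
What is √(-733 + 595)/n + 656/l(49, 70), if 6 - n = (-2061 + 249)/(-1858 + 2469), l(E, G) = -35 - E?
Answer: -164/21 + 611*I*√138/5478 ≈ -7.8095 + 1.3103*I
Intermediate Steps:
n = 5478/611 (n = 6 - (-2061 + 249)/(-1858 + 2469) = 6 - (-1812)/611 = 6 - 1*(-1812/611) = 6 + 1812/611 = 5478/611 ≈ 8.9656)
√(-733 + 595)/n + 656/l(49, 70) = √(-733 + 595)/(5478/611) + 656/(-35 - 1*49) = √(-138)*(611/5478) + 656/(-35 - 49) = (I*√138)*(611/5478) + 656/(-84) = 611*I*√138/5478 + 656*(-1/84) = 611*I*√138/5478 - 164/21 = -164/21 + 611*I*√138/5478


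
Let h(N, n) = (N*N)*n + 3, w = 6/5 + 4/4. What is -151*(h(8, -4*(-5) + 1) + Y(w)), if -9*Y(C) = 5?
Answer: -1829818/9 ≈ -2.0331e+5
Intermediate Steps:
w = 11/5 (w = 6*(⅕) + 4*(¼) = 6/5 + 1 = 11/5 ≈ 2.2000)
h(N, n) = 3 + n*N² (h(N, n) = N²*n + 3 = n*N² + 3 = 3 + n*N²)
Y(C) = -5/9 (Y(C) = -⅑*5 = -5/9)
-151*(h(8, -4*(-5) + 1) + Y(w)) = -151*((3 + (-4*(-5) + 1)*8²) - 5/9) = -151*((3 + (20 + 1)*64) - 5/9) = -151*((3 + 21*64) - 5/9) = -151*((3 + 1344) - 5/9) = -151*(1347 - 5/9) = -151*12118/9 = -1829818/9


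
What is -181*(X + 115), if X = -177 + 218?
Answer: -28236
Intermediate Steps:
X = 41
-181*(X + 115) = -181*(41 + 115) = -181*156 = -28236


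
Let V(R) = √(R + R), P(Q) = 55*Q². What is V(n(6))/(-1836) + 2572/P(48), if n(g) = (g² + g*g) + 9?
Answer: 643/31680 - √2/204 ≈ 0.013364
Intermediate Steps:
n(g) = 9 + 2*g² (n(g) = (g² + g²) + 9 = 2*g² + 9 = 9 + 2*g²)
V(R) = √2*√R (V(R) = √(2*R) = √2*√R)
V(n(6))/(-1836) + 2572/P(48) = (√2*√(9 + 2*6²))/(-1836) + 2572/((55*48²)) = (√2*√(9 + 2*36))*(-1/1836) + 2572/((55*2304)) = (√2*√(9 + 72))*(-1/1836) + 2572/126720 = (√2*√81)*(-1/1836) + 2572*(1/126720) = (√2*9)*(-1/1836) + 643/31680 = (9*√2)*(-1/1836) + 643/31680 = -√2/204 + 643/31680 = 643/31680 - √2/204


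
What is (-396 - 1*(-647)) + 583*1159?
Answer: 675948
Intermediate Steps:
(-396 - 1*(-647)) + 583*1159 = (-396 + 647) + 675697 = 251 + 675697 = 675948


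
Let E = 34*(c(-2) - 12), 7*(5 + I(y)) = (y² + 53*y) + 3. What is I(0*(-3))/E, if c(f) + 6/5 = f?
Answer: 20/2261 ≈ 0.0088456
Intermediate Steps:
c(f) = -6/5 + f
I(y) = -32/7 + y²/7 + 53*y/7 (I(y) = -5 + ((y² + 53*y) + 3)/7 = -5 + (3 + y² + 53*y)/7 = -5 + (3/7 + y²/7 + 53*y/7) = -32/7 + y²/7 + 53*y/7)
E = -2584/5 (E = 34*((-6/5 - 2) - 12) = 34*(-16/5 - 12) = 34*(-76/5) = -2584/5 ≈ -516.80)
I(0*(-3))/E = (-32/7 + (0*(-3))²/7 + 53*(0*(-3))/7)/(-2584/5) = (-32/7 + (⅐)*0² + (53/7)*0)*(-5/2584) = (-32/7 + (⅐)*0 + 0)*(-5/2584) = (-32/7 + 0 + 0)*(-5/2584) = -32/7*(-5/2584) = 20/2261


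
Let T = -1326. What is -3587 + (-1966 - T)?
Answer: -4227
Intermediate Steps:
-3587 + (-1966 - T) = -3587 + (-1966 - 1*(-1326)) = -3587 + (-1966 + 1326) = -3587 - 640 = -4227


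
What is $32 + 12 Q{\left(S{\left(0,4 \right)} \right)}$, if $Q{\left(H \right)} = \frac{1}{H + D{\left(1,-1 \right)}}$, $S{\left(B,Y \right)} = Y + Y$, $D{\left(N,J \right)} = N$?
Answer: $\frac{100}{3} \approx 33.333$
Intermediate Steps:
$S{\left(B,Y \right)} = 2 Y$
$Q{\left(H \right)} = \frac{1}{1 + H}$ ($Q{\left(H \right)} = \frac{1}{H + 1} = \frac{1}{1 + H}$)
$32 + 12 Q{\left(S{\left(0,4 \right)} \right)} = 32 + \frac{12}{1 + 2 \cdot 4} = 32 + \frac{12}{1 + 8} = 32 + \frac{12}{9} = 32 + 12 \cdot \frac{1}{9} = 32 + \frac{4}{3} = \frac{100}{3}$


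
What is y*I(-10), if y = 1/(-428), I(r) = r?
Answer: 5/214 ≈ 0.023364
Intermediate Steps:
y = -1/428 ≈ -0.0023364
y*I(-10) = -1/428*(-10) = 5/214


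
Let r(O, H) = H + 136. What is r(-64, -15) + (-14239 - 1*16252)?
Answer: -30370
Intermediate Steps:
r(O, H) = 136 + H
r(-64, -15) + (-14239 - 1*16252) = (136 - 15) + (-14239 - 1*16252) = 121 + (-14239 - 16252) = 121 - 30491 = -30370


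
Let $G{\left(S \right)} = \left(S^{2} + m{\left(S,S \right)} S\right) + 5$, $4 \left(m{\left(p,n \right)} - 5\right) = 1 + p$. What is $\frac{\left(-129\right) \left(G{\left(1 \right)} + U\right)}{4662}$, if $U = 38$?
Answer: $- \frac{1419}{1036} \approx -1.3697$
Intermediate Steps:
$m{\left(p,n \right)} = \frac{21}{4} + \frac{p}{4}$ ($m{\left(p,n \right)} = 5 + \frac{1 + p}{4} = 5 + \left(\frac{1}{4} + \frac{p}{4}\right) = \frac{21}{4} + \frac{p}{4}$)
$G{\left(S \right)} = 5 + S^{2} + S \left(\frac{21}{4} + \frac{S}{4}\right)$ ($G{\left(S \right)} = \left(S^{2} + \left(\frac{21}{4} + \frac{S}{4}\right) S\right) + 5 = \left(S^{2} + S \left(\frac{21}{4} + \frac{S}{4}\right)\right) + 5 = 5 + S^{2} + S \left(\frac{21}{4} + \frac{S}{4}\right)$)
$\frac{\left(-129\right) \left(G{\left(1 \right)} + U\right)}{4662} = \frac{\left(-129\right) \left(\left(5 + \frac{5 \cdot 1^{2}}{4} + \frac{21}{4} \cdot 1\right) + 38\right)}{4662} = - 129 \left(\left(5 + \frac{5}{4} \cdot 1 + \frac{21}{4}\right) + 38\right) \frac{1}{4662} = - 129 \left(\left(5 + \frac{5}{4} + \frac{21}{4}\right) + 38\right) \frac{1}{4662} = - 129 \left(\frac{23}{2} + 38\right) \frac{1}{4662} = \left(-129\right) \frac{99}{2} \cdot \frac{1}{4662} = \left(- \frac{12771}{2}\right) \frac{1}{4662} = - \frac{1419}{1036}$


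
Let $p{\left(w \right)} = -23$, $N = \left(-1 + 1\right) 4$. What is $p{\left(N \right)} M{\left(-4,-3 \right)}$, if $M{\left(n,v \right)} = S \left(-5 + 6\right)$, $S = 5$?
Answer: $-115$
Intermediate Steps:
$N = 0$ ($N = 0 \cdot 4 = 0$)
$M{\left(n,v \right)} = 5$ ($M{\left(n,v \right)} = 5 \left(-5 + 6\right) = 5 \cdot 1 = 5$)
$p{\left(N \right)} M{\left(-4,-3 \right)} = \left(-23\right) 5 = -115$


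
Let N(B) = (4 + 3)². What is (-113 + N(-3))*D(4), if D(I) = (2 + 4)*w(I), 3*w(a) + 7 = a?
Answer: 384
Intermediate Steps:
w(a) = -7/3 + a/3
N(B) = 49 (N(B) = 7² = 49)
D(I) = -14 + 2*I (D(I) = (2 + 4)*(-7/3 + I/3) = 6*(-7/3 + I/3) = -14 + 2*I)
(-113 + N(-3))*D(4) = (-113 + 49)*(-14 + 2*4) = -64*(-14 + 8) = -64*(-6) = 384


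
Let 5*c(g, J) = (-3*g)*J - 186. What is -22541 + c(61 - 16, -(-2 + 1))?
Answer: -113026/5 ≈ -22605.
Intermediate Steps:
c(g, J) = -186/5 - 3*J*g/5 (c(g, J) = ((-3*g)*J - 186)/5 = (-3*J*g - 186)/5 = (-186 - 3*J*g)/5 = -186/5 - 3*J*g/5)
-22541 + c(61 - 16, -(-2 + 1)) = -22541 + (-186/5 - 3*(-(-2 + 1))*(61 - 16)/5) = -22541 + (-186/5 - ⅗*(-1*(-1))*45) = -22541 + (-186/5 - ⅗*1*45) = -22541 + (-186/5 - 27) = -22541 - 321/5 = -113026/5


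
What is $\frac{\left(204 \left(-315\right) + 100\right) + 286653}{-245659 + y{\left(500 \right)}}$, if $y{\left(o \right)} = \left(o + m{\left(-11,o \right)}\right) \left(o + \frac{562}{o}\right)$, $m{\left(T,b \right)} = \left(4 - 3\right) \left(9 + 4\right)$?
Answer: $\frac{55623250}{2854403} \approx 19.487$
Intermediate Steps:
$m{\left(T,b \right)} = 13$ ($m{\left(T,b \right)} = 1 \cdot 13 = 13$)
$y{\left(o \right)} = \left(13 + o\right) \left(o + \frac{562}{o}\right)$ ($y{\left(o \right)} = \left(o + 13\right) \left(o + \frac{562}{o}\right) = \left(13 + o\right) \left(o + \frac{562}{o}\right)$)
$\frac{\left(204 \left(-315\right) + 100\right) + 286653}{-245659 + y{\left(500 \right)}} = \frac{\left(204 \left(-315\right) + 100\right) + 286653}{-245659 + \left(562 + 500^{2} + 13 \cdot 500 + \frac{7306}{500}\right)} = \frac{\left(-64260 + 100\right) + 286653}{-245659 + \left(562 + 250000 + 6500 + 7306 \cdot \frac{1}{500}\right)} = \frac{-64160 + 286653}{-245659 + \left(562 + 250000 + 6500 + \frac{3653}{250}\right)} = \frac{222493}{-245659 + \frac{64269153}{250}} = \frac{222493}{\frac{2854403}{250}} = 222493 \cdot \frac{250}{2854403} = \frac{55623250}{2854403}$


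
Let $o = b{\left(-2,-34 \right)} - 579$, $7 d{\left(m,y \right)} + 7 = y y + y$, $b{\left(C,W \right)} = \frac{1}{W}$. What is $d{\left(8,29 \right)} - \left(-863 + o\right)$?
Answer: $\frac{372545}{238} \approx 1565.3$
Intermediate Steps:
$d{\left(m,y \right)} = -1 + \frac{y}{7} + \frac{y^{2}}{7}$ ($d{\left(m,y \right)} = -1 + \frac{y y + y}{7} = -1 + \frac{y^{2} + y}{7} = -1 + \frac{y + y^{2}}{7} = -1 + \left(\frac{y}{7} + \frac{y^{2}}{7}\right) = -1 + \frac{y}{7} + \frac{y^{2}}{7}$)
$o = - \frac{19687}{34}$ ($o = \frac{1}{-34} - 579 = - \frac{1}{34} - 579 = - \frac{19687}{34} \approx -579.03$)
$d{\left(8,29 \right)} - \left(-863 + o\right) = \left(-1 + \frac{1}{7} \cdot 29 + \frac{29^{2}}{7}\right) + \left(863 - - \frac{19687}{34}\right) = \left(-1 + \frac{29}{7} + \frac{1}{7} \cdot 841\right) + \left(863 + \frac{19687}{34}\right) = \left(-1 + \frac{29}{7} + \frac{841}{7}\right) + \frac{49029}{34} = \frac{863}{7} + \frac{49029}{34} = \frac{372545}{238}$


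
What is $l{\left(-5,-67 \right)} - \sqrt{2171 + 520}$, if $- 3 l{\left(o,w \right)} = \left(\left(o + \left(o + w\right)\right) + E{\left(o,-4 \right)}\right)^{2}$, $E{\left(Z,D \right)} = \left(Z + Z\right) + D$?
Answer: $- \frac{8281}{3} - 3 \sqrt{299} \approx -2812.2$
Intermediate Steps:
$E{\left(Z,D \right)} = D + 2 Z$ ($E{\left(Z,D \right)} = 2 Z + D = D + 2 Z$)
$l{\left(o,w \right)} = - \frac{\left(-4 + w + 4 o\right)^{2}}{3}$ ($l{\left(o,w \right)} = - \frac{\left(\left(o + \left(o + w\right)\right) + \left(-4 + 2 o\right)\right)^{2}}{3} = - \frac{\left(\left(w + 2 o\right) + \left(-4 + 2 o\right)\right)^{2}}{3} = - \frac{\left(-4 + w + 4 o\right)^{2}}{3}$)
$l{\left(-5,-67 \right)} - \sqrt{2171 + 520} = - \frac{\left(-4 - 67 + 4 \left(-5\right)\right)^{2}}{3} - \sqrt{2171 + 520} = - \frac{\left(-4 - 67 - 20\right)^{2}}{3} - \sqrt{2691} = - \frac{\left(-91\right)^{2}}{3} - 3 \sqrt{299} = \left(- \frac{1}{3}\right) 8281 - 3 \sqrt{299} = - \frac{8281}{3} - 3 \sqrt{299}$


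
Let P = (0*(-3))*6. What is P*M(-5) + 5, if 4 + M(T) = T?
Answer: 5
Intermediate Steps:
M(T) = -4 + T
P = 0 (P = 0*6 = 0)
P*M(-5) + 5 = 0*(-4 - 5) + 5 = 0*(-9) + 5 = 0 + 5 = 5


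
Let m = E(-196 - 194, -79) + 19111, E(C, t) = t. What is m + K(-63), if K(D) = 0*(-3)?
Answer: 19032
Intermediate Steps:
K(D) = 0
m = 19032 (m = -79 + 19111 = 19032)
m + K(-63) = 19032 + 0 = 19032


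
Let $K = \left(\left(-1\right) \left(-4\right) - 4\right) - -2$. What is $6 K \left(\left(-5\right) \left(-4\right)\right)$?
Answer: $240$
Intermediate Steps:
$K = 2$ ($K = \left(4 - 4\right) + 2 = 0 + 2 = 2$)
$6 K \left(\left(-5\right) \left(-4\right)\right) = 6 \cdot 2 \left(\left(-5\right) \left(-4\right)\right) = 12 \cdot 20 = 240$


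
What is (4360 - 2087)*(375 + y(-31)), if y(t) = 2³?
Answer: 870559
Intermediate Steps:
y(t) = 8
(4360 - 2087)*(375 + y(-31)) = (4360 - 2087)*(375 + 8) = 2273*383 = 870559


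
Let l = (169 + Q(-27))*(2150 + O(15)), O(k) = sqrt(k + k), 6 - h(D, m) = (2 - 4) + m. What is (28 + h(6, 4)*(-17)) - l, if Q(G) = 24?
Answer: -414990 - 193*sqrt(30) ≈ -4.1605e+5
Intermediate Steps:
h(D, m) = 8 - m (h(D, m) = 6 - ((2 - 4) + m) = 6 - (-2 + m) = 6 + (2 - m) = 8 - m)
O(k) = sqrt(2)*sqrt(k) (O(k) = sqrt(2*k) = sqrt(2)*sqrt(k))
l = 414950 + 193*sqrt(30) (l = (169 + 24)*(2150 + sqrt(2)*sqrt(15)) = 193*(2150 + sqrt(30)) = 414950 + 193*sqrt(30) ≈ 4.1601e+5)
(28 + h(6, 4)*(-17)) - l = (28 + (8 - 1*4)*(-17)) - (414950 + 193*sqrt(30)) = (28 + (8 - 4)*(-17)) + (-414950 - 193*sqrt(30)) = (28 + 4*(-17)) + (-414950 - 193*sqrt(30)) = (28 - 68) + (-414950 - 193*sqrt(30)) = -40 + (-414950 - 193*sqrt(30)) = -414990 - 193*sqrt(30)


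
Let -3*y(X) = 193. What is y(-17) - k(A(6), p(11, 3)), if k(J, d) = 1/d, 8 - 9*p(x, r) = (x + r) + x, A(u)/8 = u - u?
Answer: -3254/51 ≈ -63.804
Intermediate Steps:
A(u) = 0 (A(u) = 8*(u - u) = 8*0 = 0)
y(X) = -193/3 (y(X) = -⅓*193 = -193/3)
p(x, r) = 8/9 - 2*x/9 - r/9 (p(x, r) = 8/9 - ((x + r) + x)/9 = 8/9 - ((r + x) + x)/9 = 8/9 - (r + 2*x)/9 = 8/9 + (-2*x/9 - r/9) = 8/9 - 2*x/9 - r/9)
y(-17) - k(A(6), p(11, 3)) = -193/3 - 1/(8/9 - 2/9*11 - ⅑*3) = -193/3 - 1/(8/9 - 22/9 - ⅓) = -193/3 - 1/(-17/9) = -193/3 - 1*(-9/17) = -193/3 + 9/17 = -3254/51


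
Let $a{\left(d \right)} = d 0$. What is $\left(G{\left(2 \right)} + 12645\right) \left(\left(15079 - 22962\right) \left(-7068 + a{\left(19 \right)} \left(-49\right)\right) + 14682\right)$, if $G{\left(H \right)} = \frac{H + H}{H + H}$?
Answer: $704783406996$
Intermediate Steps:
$a{\left(d \right)} = 0$
$G{\left(H \right)} = 1$ ($G{\left(H \right)} = \frac{2 H}{2 H} = 2 H \frac{1}{2 H} = 1$)
$\left(G{\left(2 \right)} + 12645\right) \left(\left(15079 - 22962\right) \left(-7068 + a{\left(19 \right)} \left(-49\right)\right) + 14682\right) = \left(1 + 12645\right) \left(\left(15079 - 22962\right) \left(-7068 + 0 \left(-49\right)\right) + 14682\right) = 12646 \left(- 7883 \left(-7068 + 0\right) + 14682\right) = 12646 \left(\left(-7883\right) \left(-7068\right) + 14682\right) = 12646 \left(55717044 + 14682\right) = 12646 \cdot 55731726 = 704783406996$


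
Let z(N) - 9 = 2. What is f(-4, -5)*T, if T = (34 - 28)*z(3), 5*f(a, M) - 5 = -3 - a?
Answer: 396/5 ≈ 79.200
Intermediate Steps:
z(N) = 11 (z(N) = 9 + 2 = 11)
f(a, M) = ⅖ - a/5 (f(a, M) = 1 + (-3 - a)/5 = 1 + (-⅗ - a/5) = ⅖ - a/5)
T = 66 (T = (34 - 28)*11 = 6*11 = 66)
f(-4, -5)*T = (⅖ - ⅕*(-4))*66 = (⅖ + ⅘)*66 = (6/5)*66 = 396/5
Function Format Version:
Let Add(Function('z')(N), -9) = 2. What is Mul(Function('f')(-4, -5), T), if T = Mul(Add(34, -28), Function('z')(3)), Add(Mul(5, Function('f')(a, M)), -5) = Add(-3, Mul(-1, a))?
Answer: Rational(396, 5) ≈ 79.200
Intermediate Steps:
Function('z')(N) = 11 (Function('z')(N) = Add(9, 2) = 11)
Function('f')(a, M) = Add(Rational(2, 5), Mul(Rational(-1, 5), a)) (Function('f')(a, M) = Add(1, Mul(Rational(1, 5), Add(-3, Mul(-1, a)))) = Add(1, Add(Rational(-3, 5), Mul(Rational(-1, 5), a))) = Add(Rational(2, 5), Mul(Rational(-1, 5), a)))
T = 66 (T = Mul(Add(34, -28), 11) = Mul(6, 11) = 66)
Mul(Function('f')(-4, -5), T) = Mul(Add(Rational(2, 5), Mul(Rational(-1, 5), -4)), 66) = Mul(Add(Rational(2, 5), Rational(4, 5)), 66) = Mul(Rational(6, 5), 66) = Rational(396, 5)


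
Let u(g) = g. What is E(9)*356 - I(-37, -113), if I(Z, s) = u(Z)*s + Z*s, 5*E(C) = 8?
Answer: -38962/5 ≈ -7792.4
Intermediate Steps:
E(C) = 8/5 (E(C) = (⅕)*8 = 8/5)
I(Z, s) = 2*Z*s (I(Z, s) = Z*s + Z*s = 2*Z*s)
E(9)*356 - I(-37, -113) = (8/5)*356 - 2*(-37)*(-113) = 2848/5 - 1*8362 = 2848/5 - 8362 = -38962/5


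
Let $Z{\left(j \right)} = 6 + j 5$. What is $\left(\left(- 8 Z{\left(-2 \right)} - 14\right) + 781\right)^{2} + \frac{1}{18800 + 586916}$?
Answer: $\frac{386689700117}{605716} \approx 6.384 \cdot 10^{5}$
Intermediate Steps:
$Z{\left(j \right)} = 6 + 5 j$
$\left(\left(- 8 Z{\left(-2 \right)} - 14\right) + 781\right)^{2} + \frac{1}{18800 + 586916} = \left(\left(- 8 \left(6 + 5 \left(-2\right)\right) - 14\right) + 781\right)^{2} + \frac{1}{18800 + 586916} = \left(\left(- 8 \left(6 - 10\right) - 14\right) + 781\right)^{2} + \frac{1}{605716} = \left(\left(\left(-8\right) \left(-4\right) - 14\right) + 781\right)^{2} + \frac{1}{605716} = \left(\left(32 - 14\right) + 781\right)^{2} + \frac{1}{605716} = \left(18 + 781\right)^{2} + \frac{1}{605716} = 799^{2} + \frac{1}{605716} = 638401 + \frac{1}{605716} = \frac{386689700117}{605716}$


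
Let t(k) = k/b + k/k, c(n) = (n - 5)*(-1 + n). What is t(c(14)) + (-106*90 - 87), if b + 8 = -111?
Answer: -1145611/119 ≈ -9627.0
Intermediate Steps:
b = -119 (b = -8 - 111 = -119)
c(n) = (-1 + n)*(-5 + n) (c(n) = (-5 + n)*(-1 + n) = (-1 + n)*(-5 + n))
t(k) = 1 - k/119 (t(k) = k/(-119) + k/k = k*(-1/119) + 1 = -k/119 + 1 = 1 - k/119)
t(c(14)) + (-106*90 - 87) = (1 - (5 + 14² - 6*14)/119) + (-106*90 - 87) = (1 - (5 + 196 - 84)/119) + (-9540 - 87) = (1 - 1/119*117) - 9627 = (1 - 117/119) - 9627 = 2/119 - 9627 = -1145611/119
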